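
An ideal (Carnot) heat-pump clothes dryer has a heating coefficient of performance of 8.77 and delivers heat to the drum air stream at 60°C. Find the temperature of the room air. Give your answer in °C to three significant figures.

22.0 °C

COP_HP = T_H/(T_H − T_C) gives T_H − T_C = T_H/COP.
With T_H = 333.15 K, T_C = 333.15 × (1 − 1/8.77) = 295.16 K.
Converting, 295.16 K = 22.01°C.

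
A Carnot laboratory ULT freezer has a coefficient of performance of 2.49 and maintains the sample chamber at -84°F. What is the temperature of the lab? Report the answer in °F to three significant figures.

COP_R = T_C/(T_H − T_C) gives T_H − T_C = T_C/COP.
With T_C = 208.71 K, T_H = 208.71 × (1 + 1/2.49) = 292.52 K.
Converting, 292.52 K = 66.87°F.

66.9 °F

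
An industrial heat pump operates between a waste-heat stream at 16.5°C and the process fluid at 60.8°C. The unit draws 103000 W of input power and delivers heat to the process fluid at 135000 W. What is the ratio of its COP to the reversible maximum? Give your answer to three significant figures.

COP_actual = Q̇_H/Ẇ = 135000/103000 = 1.311.
In absolute terms T_C = 289.65 K and T_H = 333.95 K, so ΔT = 44.30 K.
COP_Carnot = T_H/ΔT = 333.95/44.30 = 7.538.
η_II = COP_actual/COP_Carnot = 1.311/7.538 = 0.1739.

0.174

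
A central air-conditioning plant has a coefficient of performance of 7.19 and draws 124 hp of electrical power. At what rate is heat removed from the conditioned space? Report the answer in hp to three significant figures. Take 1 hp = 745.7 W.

892 hp

Q̇_C = COP × Ẇ = 7.19 × 124.0 = 891.6 hp.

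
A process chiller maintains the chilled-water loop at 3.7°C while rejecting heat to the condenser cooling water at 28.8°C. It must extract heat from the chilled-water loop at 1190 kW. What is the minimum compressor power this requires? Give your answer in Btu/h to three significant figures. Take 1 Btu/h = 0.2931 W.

368000 Btu/h

In absolute terms T_C = 276.85 K and T_H = 301.95 K, so ΔT = 25.10 K.
COP_Carnot = T_C/ΔT = 276.85/25.10 = 11.03.
Ẇ_min = Q̇/COP_Carnot = 1190/11.03 = 107.9 kW = 368100 Btu/h.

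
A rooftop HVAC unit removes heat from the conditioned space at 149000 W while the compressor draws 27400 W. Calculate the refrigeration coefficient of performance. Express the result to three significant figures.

The first law gives Q̇_H = Q̇_C + Ẇ, so the three rates are Q̇_C = 149000, Q̇_H = 176400, Ẇ = 27400 W.
COP_R = Q̇_C/Ẇ = 149000/27400 = 5.438.

5.44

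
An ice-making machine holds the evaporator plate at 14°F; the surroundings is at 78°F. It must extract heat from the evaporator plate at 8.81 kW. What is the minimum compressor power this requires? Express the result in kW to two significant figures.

In absolute terms T_C = 263.15 K and T_H = 298.71 K, so ΔT = 35.56 K.
COP_Carnot = T_C/ΔT = 263.15/35.56 = 7.401.
Ẇ_min = Q̇/COP_Carnot = 8.810/7.401 = 1.190 kW.

1.2 kW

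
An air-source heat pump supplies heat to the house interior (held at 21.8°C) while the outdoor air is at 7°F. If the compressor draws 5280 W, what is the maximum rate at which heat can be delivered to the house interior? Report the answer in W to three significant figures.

43600 W

In absolute terms T_C = 259.26 K and T_H = 294.95 K, so ΔT = 35.69 K.
COP_Carnot = T_H/ΔT = 294.95/35.69 = 8.264.
Q̇_max = COP_Carnot × Ẇ = 8.264 × 5280 W = 43640 W.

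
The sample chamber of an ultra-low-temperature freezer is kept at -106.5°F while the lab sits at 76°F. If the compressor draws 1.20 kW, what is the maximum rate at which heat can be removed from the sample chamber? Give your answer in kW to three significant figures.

2.32 kW

In absolute terms T_C = 196.21 K and T_H = 297.59 K, so ΔT = 101.4 K.
COP_Carnot = T_C/ΔT = 196.21/101.4 = 1.935.
Q̇_max = COP_Carnot × Ẇ = 1.935 × 1.200 kW = 2.322 kW.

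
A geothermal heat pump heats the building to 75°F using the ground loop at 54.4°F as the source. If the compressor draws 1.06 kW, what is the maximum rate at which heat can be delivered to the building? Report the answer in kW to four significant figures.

In absolute terms T_C = 285.59 K and T_H = 297.04 K, so ΔT = 11.44 K.
COP_Carnot = T_H/ΔT = 297.04/11.44 = 25.95.
Q̇_max = COP_Carnot × Ẇ = 25.95 × 1.060 kW = 27.51 kW.

27.51 kW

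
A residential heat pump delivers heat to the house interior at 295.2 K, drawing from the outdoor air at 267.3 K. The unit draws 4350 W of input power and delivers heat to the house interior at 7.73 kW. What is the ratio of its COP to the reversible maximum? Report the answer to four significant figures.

Converting, Q̇_H = 7.730 kW = 7730 W, so COP_actual = Q̇_H/Ẇ = 7730/4350 = 1.777.
The reservoir spacing is ΔT = 295.2 − 267.3 = 27.90 K.
COP_Carnot = T_H/ΔT = 295.20/27.90 = 10.58.
η_II = COP_actual/COP_Carnot = 1.777/10.58 = 0.1679.

0.1679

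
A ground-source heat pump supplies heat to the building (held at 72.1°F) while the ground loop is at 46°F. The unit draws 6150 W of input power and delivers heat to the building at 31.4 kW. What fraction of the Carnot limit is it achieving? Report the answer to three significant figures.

Converting, Q̇_H = 31.40 kW = 31400 W, so COP_actual = Q̇_H/Ẇ = 31400/6150 = 5.106.
In absolute terms T_C = 280.93 K and T_H = 295.43 K, so ΔT = 14.50 K.
COP_Carnot = T_H/ΔT = 295.43/14.50 = 20.37.
η_II = COP_actual/COP_Carnot = 5.106/20.37 = 0.2506.

0.251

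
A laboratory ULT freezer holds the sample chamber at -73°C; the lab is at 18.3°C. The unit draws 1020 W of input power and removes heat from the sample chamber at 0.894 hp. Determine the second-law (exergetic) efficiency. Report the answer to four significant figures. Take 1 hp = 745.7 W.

Converting, Q̇_C = 0.8940 hp = 666.7 W, so COP_actual = Q̇_C/Ẇ = 666.7/1020 = 0.6536.
In absolute terms T_C = 200.15 K and T_H = 291.45 K, so ΔT = 91.30 K.
COP_Carnot = T_C/ΔT = 200.15/91.30 = 2.192.
η_II = COP_actual/COP_Carnot = 0.6536/2.192 = 0.2981.

0.2981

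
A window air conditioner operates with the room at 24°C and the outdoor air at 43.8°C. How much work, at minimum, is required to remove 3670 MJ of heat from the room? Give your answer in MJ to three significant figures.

In absolute terms T_C = 297.15 K and T_H = 316.95 K, so ΔT = 19.80 K.
The reversible limit is COP_R = T_C/ΔT = 15.01, so W_min = Q_C/COP = Q_C·ΔT/T_C.
W_min = 3670 × 19.80/297.15 = 244.5 MJ.

245 MJ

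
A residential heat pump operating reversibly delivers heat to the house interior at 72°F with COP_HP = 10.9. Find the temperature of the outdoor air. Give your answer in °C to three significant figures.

COP_HP = T_H/(T_H − T_C) gives T_H − T_C = T_H/COP.
With T_H = 295.37 K, T_C = 295.37 × (1 − 1/10.9) = 268.27 K.
Converting, 268.27 K = -4.88°C.

-4.88 °C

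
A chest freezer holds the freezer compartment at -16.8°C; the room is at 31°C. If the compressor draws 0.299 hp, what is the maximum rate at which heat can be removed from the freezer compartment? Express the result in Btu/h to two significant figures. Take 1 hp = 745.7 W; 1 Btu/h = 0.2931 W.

4100 Btu/h

In absolute terms T_C = 256.35 K and T_H = 304.15 K, so ΔT = 47.80 K.
COP_Carnot = T_C/ΔT = 256.35/47.80 = 5.363.
Q̇_max = COP_Carnot × Ẇ = 5.363 × 0.2990 hp = 1.604 hp = 4080 Btu/h.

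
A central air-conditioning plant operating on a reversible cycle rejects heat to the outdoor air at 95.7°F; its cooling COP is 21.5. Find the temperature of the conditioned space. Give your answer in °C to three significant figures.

For a Carnot refrigerator COP_R = T_C/(T_H − T_C), so T_C = COP·T_H/(1 + COP).
With T_H = 308.54 K, T_C = 21.5 × 308.54/22.50 = 294.83 K.
Converting, 294.83 K = 21.68°C.

21.7 °C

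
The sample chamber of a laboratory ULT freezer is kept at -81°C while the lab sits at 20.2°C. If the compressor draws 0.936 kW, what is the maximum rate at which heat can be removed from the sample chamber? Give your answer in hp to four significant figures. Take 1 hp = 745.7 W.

In absolute terms T_C = 192.15 K and T_H = 293.35 K, so ΔT = 101.2 K.
COP_Carnot = T_C/ΔT = 192.15/101.2 = 1.899.
Q̇_max = COP_Carnot × Ẇ = 1.899 × 0.9360 kW = 1.777 kW = 2.383 hp.

2.383 hp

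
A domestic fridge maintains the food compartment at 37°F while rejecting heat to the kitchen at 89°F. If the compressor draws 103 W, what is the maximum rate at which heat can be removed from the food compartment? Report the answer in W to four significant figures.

In absolute terms T_C = 275.93 K and T_H = 304.82 K, so ΔT = 28.89 K.
COP_Carnot = T_C/ΔT = 275.93/28.89 = 9.551.
Q̇_max = COP_Carnot × Ẇ = 9.551 × 103.0 W = 983.8 W.

983.8 W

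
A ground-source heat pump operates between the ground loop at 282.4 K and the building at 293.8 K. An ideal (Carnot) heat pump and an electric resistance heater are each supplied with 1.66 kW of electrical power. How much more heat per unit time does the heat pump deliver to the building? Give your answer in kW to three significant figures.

The reservoir spacing is ΔT = 293.8 − 282.4 = 11.40 K.
COP_Carnot = T_H/ΔT = 293.80/11.40 = 25.77.
The heat pump delivers Q̇_H = COP × Ẇ = 42.78 kW; the resistance heater delivers Ẇ = 1.660 kW.
Extra = (COP − 1)·Ẇ = 41.12 kW.

41.1 kW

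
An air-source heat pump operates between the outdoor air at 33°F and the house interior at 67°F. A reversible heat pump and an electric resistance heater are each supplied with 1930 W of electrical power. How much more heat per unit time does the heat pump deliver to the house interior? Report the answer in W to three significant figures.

28000 W

In absolute terms T_C = 273.71 K and T_H = 292.59 K, so ΔT = 18.89 K.
COP_Carnot = T_H/ΔT = 292.59/18.89 = 15.49.
The heat pump delivers Q̇_H = COP × Ẇ = 29900 W; the resistance heater delivers Ẇ = 1930 W.
Extra = (COP − 1)·Ẇ = 27970 W.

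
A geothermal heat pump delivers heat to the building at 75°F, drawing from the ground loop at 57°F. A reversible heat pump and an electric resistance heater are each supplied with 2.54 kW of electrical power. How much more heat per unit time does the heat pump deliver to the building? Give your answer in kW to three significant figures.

In absolute terms T_C = 287.04 K and T_H = 297.04 K, so ΔT = 10.00 K.
COP_Carnot = T_H/ΔT = 297.04/10.00 = 29.70.
The heat pump delivers Q̇_H = COP × Ẇ = 75.45 kW; the resistance heater delivers Ẇ = 2.540 kW.
Extra = (COP − 1)·Ẇ = 72.91 kW.

72.9 kW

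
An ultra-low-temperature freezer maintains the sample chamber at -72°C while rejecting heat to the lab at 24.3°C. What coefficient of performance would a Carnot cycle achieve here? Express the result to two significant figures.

2.1

In absolute terms T_C = 201.15 K and T_H = 297.45 K, so ΔT = 96.30 K.
For a reversible cycle, COP_Carnot = T_C/ΔT = 201.15/96.30 = 2.089.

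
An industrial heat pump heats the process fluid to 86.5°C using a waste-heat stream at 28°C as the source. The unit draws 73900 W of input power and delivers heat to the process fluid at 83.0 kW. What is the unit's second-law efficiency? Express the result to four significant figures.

0.1827

Converting, Q̇_H = 83.00 kW = 83000 W, so COP_actual = Q̇_H/Ẇ = 83000/73900 = 1.123.
In absolute terms T_C = 301.15 K and T_H = 359.65 K, so ΔT = 58.50 K.
COP_Carnot = T_H/ΔT = 359.65/58.50 = 6.148.
η_II = COP_actual/COP_Carnot = 1.123/6.148 = 0.1827.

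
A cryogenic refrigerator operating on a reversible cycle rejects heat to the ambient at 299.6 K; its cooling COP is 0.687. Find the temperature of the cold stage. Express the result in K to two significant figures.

For a Carnot refrigerator COP_R = T_C/(T_H − T_C), so T_C = COP·T_H/(1 + COP).
With T_H = 299.60 K, T_C = 0.687 × 299.60/1.687 = 122.01 K.

120 K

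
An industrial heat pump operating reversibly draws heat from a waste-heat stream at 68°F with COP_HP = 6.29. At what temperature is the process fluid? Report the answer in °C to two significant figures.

75 °C

COP_HP = T_H/(T_H − T_C) rearranges to T_H = COP·T_C/(COP − 1).
With T_C = 293.15 K, T_H = 6.29 × 293.15/5.290 = 348.57 K.
Converting, 348.57 K = 75.42°C.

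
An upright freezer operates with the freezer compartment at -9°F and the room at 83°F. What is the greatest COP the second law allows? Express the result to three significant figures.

In absolute terms T_C = 250.37 K and T_H = 301.48 K, so ΔT = 51.11 K.
For a reversible cycle, COP_Carnot = T_C/ΔT = 250.37/51.11 = 4.899.

4.90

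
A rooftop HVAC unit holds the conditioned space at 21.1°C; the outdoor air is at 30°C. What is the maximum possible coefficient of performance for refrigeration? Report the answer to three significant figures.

33.1

In absolute terms T_C = 294.25 K and T_H = 303.15 K, so ΔT = 8.900 K.
For a reversible cycle, COP_Carnot = T_C/ΔT = 294.25/8.900 = 33.06.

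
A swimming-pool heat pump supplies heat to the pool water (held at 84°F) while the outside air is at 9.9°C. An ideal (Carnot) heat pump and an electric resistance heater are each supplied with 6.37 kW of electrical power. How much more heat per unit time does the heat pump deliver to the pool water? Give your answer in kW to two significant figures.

In absolute terms T_C = 283.05 K and T_H = 302.04 K, so ΔT = 18.99 K.
COP_Carnot = T_H/ΔT = 302.04/18.99 = 15.91.
The heat pump delivers Q̇_H = COP × Ẇ = 101.3 kW; the resistance heater delivers Ẇ = 6.370 kW.
Extra = (COP − 1)·Ẇ = 94.95 kW.

95 kW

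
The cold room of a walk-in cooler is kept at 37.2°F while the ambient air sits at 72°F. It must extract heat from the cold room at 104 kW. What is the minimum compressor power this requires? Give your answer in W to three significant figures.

7280 W

In absolute terms T_C = 276.04 K and T_H = 295.37 K, so ΔT = 19.33 K.
COP_Carnot = T_C/ΔT = 276.04/19.33 = 14.28.
Ẇ_min = Q̇/COP_Carnot = 104.0/14.28 = 7.284 kW = 7284 W.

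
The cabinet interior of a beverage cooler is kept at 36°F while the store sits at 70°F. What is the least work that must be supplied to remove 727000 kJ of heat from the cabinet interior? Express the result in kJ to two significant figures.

50000 kJ

In absolute terms T_C = 275.37 K and T_H = 294.26 K, so ΔT = 18.89 K.
The reversible limit is COP_R = T_C/ΔT = 14.58, so W_min = Q_C/COP = Q_C·ΔT/T_C.
W_min = 727000 × 18.89/275.37 = 49870 kJ.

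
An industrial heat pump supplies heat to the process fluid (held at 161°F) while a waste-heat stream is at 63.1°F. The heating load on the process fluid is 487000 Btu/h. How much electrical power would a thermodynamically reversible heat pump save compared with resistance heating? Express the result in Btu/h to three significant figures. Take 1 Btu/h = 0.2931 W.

In absolute terms T_C = 290.43 K and T_H = 344.82 K, so ΔT = 54.39 K.
COP_Carnot = T_H/ΔT = 344.82/54.39 = 6.340.
Resistance heating needs Ẇ_res = Q̇_H = 487000 Btu/h; the reversible heat pump needs only Ẇ_hp = Q̇_H/COP = 76820 Btu/h.
Saving = 487000 − 76820 = 410200 Btu/h.

410000 Btu/h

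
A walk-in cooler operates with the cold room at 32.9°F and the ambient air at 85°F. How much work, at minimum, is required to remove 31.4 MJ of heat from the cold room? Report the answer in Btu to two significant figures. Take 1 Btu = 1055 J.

In absolute terms T_C = 273.65 K and T_H = 302.59 K, so ΔT = 28.94 K.
The reversible limit is COP_R = T_C/ΔT = 9.454, so W_min = Q_C/COP = Q_C·ΔT/T_C.
W_min = 31.40 × 28.94/273.65 = 3.321 MJ = 3148 Btu.

3100 Btu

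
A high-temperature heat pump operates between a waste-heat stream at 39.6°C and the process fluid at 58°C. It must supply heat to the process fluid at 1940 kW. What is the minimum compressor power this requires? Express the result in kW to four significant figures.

107.8 kW

In absolute terms T_C = 312.75 K and T_H = 331.15 K, so ΔT = 18.40 K.
COP_Carnot = T_H/ΔT = 331.15/18.40 = 18.00.
Ẇ_min = Q̇/COP_Carnot = 1940/18.00 = 107.8 kW.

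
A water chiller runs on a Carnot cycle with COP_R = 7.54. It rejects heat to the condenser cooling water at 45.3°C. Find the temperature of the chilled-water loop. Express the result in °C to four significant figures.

8.011 °C

For a Carnot refrigerator COP_R = T_C/(T_H − T_C), so T_C = COP·T_H/(1 + COP).
With T_H = 318.45 K, T_C = 7.54 × 318.45/8.540 = 281.16 K.
Converting, 281.16 K = 8.01°C.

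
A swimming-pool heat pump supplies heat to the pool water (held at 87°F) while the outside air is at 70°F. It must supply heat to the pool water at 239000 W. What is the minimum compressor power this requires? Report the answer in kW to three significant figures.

7.43 kW

In absolute terms T_C = 294.26 K and T_H = 303.71 K, so ΔT = 9.444 K.
COP_Carnot = T_H/ΔT = 303.71/9.444 = 32.16.
Ẇ_min = Q̇/COP_Carnot = 239000/32.16 = 7432 W = 7.432 kW.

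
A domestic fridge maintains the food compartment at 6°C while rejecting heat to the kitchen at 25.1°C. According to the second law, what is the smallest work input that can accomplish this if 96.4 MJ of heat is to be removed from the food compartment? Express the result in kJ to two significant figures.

6600 kJ

In absolute terms T_C = 279.15 K and T_H = 298.25 K, so ΔT = 19.10 K.
The reversible limit is COP_R = T_C/ΔT = 14.62, so W_min = Q_C/COP = Q_C·ΔT/T_C.
W_min = 96.40 × 19.10/279.15 = 6.596 MJ = 6596 kJ.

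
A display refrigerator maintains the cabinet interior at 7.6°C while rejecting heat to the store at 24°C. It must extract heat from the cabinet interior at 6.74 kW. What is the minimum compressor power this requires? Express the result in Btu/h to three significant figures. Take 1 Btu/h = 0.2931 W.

In absolute terms T_C = 280.75 K and T_H = 297.15 K, so ΔT = 16.40 K.
COP_Carnot = T_C/ΔT = 280.75/16.40 = 17.12.
Ẇ_min = Q̇/COP_Carnot = 6.740/17.12 = 0.3937 kW = 1343 Btu/h.

1340 Btu/h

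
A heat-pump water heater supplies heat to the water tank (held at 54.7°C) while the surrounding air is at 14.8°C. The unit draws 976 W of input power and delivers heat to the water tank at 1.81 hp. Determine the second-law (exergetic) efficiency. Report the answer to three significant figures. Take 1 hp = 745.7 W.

Converting, Q̇_H = 1.810 hp = 1350 W, so COP_actual = Q̇_H/Ẇ = 1350/976.0 = 1.383.
In absolute terms T_C = 287.95 K and T_H = 327.85 K, so ΔT = 39.90 K.
COP_Carnot = T_H/ΔT = 327.85/39.90 = 8.217.
η_II = COP_actual/COP_Carnot = 1.383/8.217 = 0.1683.

0.168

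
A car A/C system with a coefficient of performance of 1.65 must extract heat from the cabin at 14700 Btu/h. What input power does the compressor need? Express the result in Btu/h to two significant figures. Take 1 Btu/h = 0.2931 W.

8900 Btu/h

Ẇ = Q̇_C/COP = 14700/1.65 = 8909 Btu/h.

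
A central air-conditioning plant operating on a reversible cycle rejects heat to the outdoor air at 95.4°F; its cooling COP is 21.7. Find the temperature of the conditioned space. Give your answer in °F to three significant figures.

70.9 °F

For a Carnot refrigerator COP_R = T_C/(T_H − T_C), so T_C = COP·T_H/(1 + COP).
With T_H = 308.37 K, T_C = 21.7 × 308.37/22.70 = 294.79 K.
Converting, 294.79 K = 70.95°F.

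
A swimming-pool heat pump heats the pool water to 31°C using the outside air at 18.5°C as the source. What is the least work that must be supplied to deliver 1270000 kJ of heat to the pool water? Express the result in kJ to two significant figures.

In absolute terms T_C = 291.65 K and T_H = 304.15 K, so ΔT = 12.50 K.
The reversible limit is COP_HP = T_H/ΔT = 24.33, so W_min = Q_H/COP = Q_H·ΔT/T_H.
W_min = 1270000 × 12.50/304.15 = 52190 kJ.

52000 kJ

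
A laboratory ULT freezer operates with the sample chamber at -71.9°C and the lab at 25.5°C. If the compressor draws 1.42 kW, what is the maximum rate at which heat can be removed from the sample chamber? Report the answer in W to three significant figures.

In absolute terms T_C = 201.25 K and T_H = 298.65 K, so ΔT = 97.40 K.
COP_Carnot = T_C/ΔT = 201.25/97.40 = 2.066.
Q̇_max = COP_Carnot × Ẇ = 2.066 × 1.420 kW = 2.934 kW = 2934 W.

2930 W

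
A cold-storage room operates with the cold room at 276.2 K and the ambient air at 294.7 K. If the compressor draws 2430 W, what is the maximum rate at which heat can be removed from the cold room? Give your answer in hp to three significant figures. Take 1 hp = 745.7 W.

48.7 hp

The reservoir spacing is ΔT = 294.7 − 276.2 = 18.50 K.
COP_Carnot = T_C/ΔT = 276.20/18.50 = 14.93.
Q̇_max = COP_Carnot × Ẇ = 14.93 × 2430 W = 36280 W = 48.65 hp.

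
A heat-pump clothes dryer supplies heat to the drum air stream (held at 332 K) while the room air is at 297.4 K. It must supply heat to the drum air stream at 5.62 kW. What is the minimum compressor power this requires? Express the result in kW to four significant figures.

The reservoir spacing is ΔT = 332 − 297.4 = 34.60 K.
COP_Carnot = T_H/ΔT = 332.00/34.60 = 9.595.
Ẇ_min = Q̇/COP_Carnot = 5.620/9.595 = 0.5857 kW.

0.5857 kW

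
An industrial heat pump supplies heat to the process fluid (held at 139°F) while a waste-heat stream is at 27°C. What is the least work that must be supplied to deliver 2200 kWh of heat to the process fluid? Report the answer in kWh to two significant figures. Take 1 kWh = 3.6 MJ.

210 kWh

In absolute terms T_C = 300.15 K and T_H = 332.59 K, so ΔT = 32.44 K.
The reversible limit is COP_HP = T_H/ΔT = 10.25, so W_min = Q_H/COP = Q_H·ΔT/T_H.
W_min = 2200 × 32.44/332.59 = 214.6 kWh.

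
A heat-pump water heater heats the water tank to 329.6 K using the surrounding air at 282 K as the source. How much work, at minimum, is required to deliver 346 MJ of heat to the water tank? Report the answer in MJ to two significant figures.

50 MJ

The reservoir spacing is ΔT = 329.6 − 282 = 47.60 K.
The reversible limit is COP_HP = T_H/ΔT = 6.924, so W_min = Q_H/COP = Q_H·ΔT/T_H.
W_min = 346.0 × 47.60/329.60 = 49.97 MJ.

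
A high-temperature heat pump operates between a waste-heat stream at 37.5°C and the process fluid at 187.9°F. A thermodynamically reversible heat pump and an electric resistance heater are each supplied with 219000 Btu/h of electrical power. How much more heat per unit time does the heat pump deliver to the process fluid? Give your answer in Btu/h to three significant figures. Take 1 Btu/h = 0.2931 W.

In absolute terms T_C = 310.65 K and T_H = 359.76 K, so ΔT = 49.11 K.
COP_Carnot = T_H/ΔT = 359.76/49.11 = 7.325.
The heat pump delivers Q̇_H = COP × Ẇ = 1604000 Btu/h; the resistance heater delivers Ẇ = 219000 Btu/h.
Extra = (COP − 1)·Ẇ = 1385000 Btu/h.

1390000 Btu/h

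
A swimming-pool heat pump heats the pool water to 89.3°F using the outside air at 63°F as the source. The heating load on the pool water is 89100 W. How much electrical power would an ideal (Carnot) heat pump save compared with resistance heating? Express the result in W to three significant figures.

In absolute terms T_C = 290.37 K and T_H = 304.98 K, so ΔT = 14.61 K.
COP_Carnot = T_H/ΔT = 304.98/14.61 = 20.87.
Resistance heating needs Ẇ_res = Q̇_H = 89100 W; the reversible heat pump needs only Ẇ_hp = Q̇_H/COP = 4269 W.
Saving = 89100 − 4269 = 84830 W.

84800 W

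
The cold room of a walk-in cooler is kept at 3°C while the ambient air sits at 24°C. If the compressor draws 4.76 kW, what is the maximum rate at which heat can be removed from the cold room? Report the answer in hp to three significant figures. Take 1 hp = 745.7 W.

In absolute terms T_C = 276.15 K and T_H = 297.15 K, so ΔT = 21.00 K.
COP_Carnot = T_C/ΔT = 276.15/21.00 = 13.15.
Q̇_max = COP_Carnot × Ẇ = 13.15 × 4.760 kW = 62.59 kW = 83.94 hp.

83.9 hp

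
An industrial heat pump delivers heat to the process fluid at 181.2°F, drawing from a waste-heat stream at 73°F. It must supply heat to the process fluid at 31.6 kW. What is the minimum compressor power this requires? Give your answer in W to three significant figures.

In absolute terms T_C = 295.93 K and T_H = 356.04 K, so ΔT = 60.11 K.
COP_Carnot = T_H/ΔT = 356.04/60.11 = 5.923.
Ẇ_min = Q̇/COP_Carnot = 31.60/5.923 = 5.335 kW = 5335 W.

5340 W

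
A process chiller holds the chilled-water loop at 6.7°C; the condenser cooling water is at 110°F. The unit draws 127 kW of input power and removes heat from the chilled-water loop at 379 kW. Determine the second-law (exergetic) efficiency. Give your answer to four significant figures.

COP_actual = Q̇_C/Ẇ = 379.0/127.0 = 2.984.
In absolute terms T_C = 279.85 K and T_H = 316.48 K, so ΔT = 36.63 K.
COP_Carnot = T_C/ΔT = 279.85/36.63 = 7.639.
η_II = COP_actual/COP_Carnot = 2.984/7.639 = 0.3906.

0.3906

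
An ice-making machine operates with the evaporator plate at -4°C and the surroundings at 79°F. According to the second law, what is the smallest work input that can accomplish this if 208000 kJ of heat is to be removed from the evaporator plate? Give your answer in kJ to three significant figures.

In absolute terms T_C = 269.15 K and T_H = 299.26 K, so ΔT = 30.11 K.
The reversible limit is COP_R = T_C/ΔT = 8.939, so W_min = Q_C/COP = Q_C·ΔT/T_C.
W_min = 208000 × 30.11/269.15 = 23270 kJ.

23300 kJ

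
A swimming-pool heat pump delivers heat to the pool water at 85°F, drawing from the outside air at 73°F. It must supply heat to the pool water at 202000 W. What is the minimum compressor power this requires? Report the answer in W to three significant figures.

4450 W

In absolute terms T_C = 295.93 K and T_H = 302.59 K, so ΔT = 6.667 K.
COP_Carnot = T_H/ΔT = 302.59/6.667 = 45.39.
Ẇ_min = Q̇/COP_Carnot = 202000/45.39 = 4450 W.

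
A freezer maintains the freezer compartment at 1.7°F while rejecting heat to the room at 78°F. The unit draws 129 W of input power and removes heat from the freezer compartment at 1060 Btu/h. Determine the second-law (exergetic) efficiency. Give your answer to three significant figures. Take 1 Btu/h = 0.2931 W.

0.398

Converting, Q̇_C = 1060 Btu/h = 310.7 W, so COP_actual = Q̇_C/Ẇ = 310.7/129.0 = 2.408.
In absolute terms T_C = 256.32 K and T_H = 298.71 K, so ΔT = 42.39 K.
COP_Carnot = T_C/ΔT = 256.32/42.39 = 6.047.
η_II = COP_actual/COP_Carnot = 2.408/6.047 = 0.3983.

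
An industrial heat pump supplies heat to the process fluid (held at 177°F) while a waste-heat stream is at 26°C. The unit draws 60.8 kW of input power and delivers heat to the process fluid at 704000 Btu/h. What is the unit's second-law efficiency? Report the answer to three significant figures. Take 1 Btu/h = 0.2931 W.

0.523

Converting, Q̇_H = 704000 Btu/h = 206.3 kW, so COP_actual = Q̇_H/Ẇ = 206.3/60.80 = 3.394.
In absolute terms T_C = 299.15 K and T_H = 353.71 K, so ΔT = 54.56 K.
COP_Carnot = T_H/ΔT = 353.71/54.56 = 6.483.
η_II = COP_actual/COP_Carnot = 3.394/6.483 = 0.5235.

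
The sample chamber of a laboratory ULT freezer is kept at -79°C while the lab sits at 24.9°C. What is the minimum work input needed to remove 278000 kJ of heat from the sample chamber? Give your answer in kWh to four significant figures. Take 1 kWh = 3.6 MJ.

41.33 kWh

In absolute terms T_C = 194.15 K and T_H = 298.05 K, so ΔT = 103.9 K.
The reversible limit is COP_R = T_C/ΔT = 1.869, so W_min = Q_C/COP = Q_C·ΔT/T_C.
W_min = 278000 × 103.9/194.15 = 148800 kJ = 41.33 kWh.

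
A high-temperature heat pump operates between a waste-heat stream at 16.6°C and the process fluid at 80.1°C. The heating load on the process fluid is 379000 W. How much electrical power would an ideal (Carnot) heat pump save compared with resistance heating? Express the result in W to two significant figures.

In absolute terms T_C = 289.75 K and T_H = 353.25 K, so ΔT = 63.50 K.
COP_Carnot = T_H/ΔT = 353.25/63.50 = 5.563.
Resistance heating needs Ẇ_res = Q̇_H = 379000 W; the reversible heat pump needs only Ẇ_hp = Q̇_H/COP = 68130 W.
Saving = 379000 − 68130 = 310900 W.

310000 W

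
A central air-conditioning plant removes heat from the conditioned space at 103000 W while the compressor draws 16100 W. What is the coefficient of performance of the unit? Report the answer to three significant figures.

The first law gives Q̇_H = Q̇_C + Ẇ, so the three rates are Q̇_C = 103000, Q̇_H = 119100, Ẇ = 16100 W.
COP_R = Q̇_C/Ẇ = 103000/16100 = 6.398.

6.40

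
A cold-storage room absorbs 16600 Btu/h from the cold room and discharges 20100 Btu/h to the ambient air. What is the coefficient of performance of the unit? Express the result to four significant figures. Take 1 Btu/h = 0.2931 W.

4.743

The first law gives Q̇_H = Q̇_C + Ẇ, so the three rates are Q̇_C = 16600, Q̇_H = 20100, Ẇ = 3500 Btu/h.
COP_R = Q̇_C/Ẇ = 16600/3500 = 4.743.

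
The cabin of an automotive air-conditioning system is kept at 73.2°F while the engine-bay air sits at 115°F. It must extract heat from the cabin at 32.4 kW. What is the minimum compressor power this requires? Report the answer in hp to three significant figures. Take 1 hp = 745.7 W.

3.41 hp

In absolute terms T_C = 296.04 K and T_H = 319.26 K, so ΔT = 23.22 K.
COP_Carnot = T_C/ΔT = 296.04/23.22 = 12.75.
Ẇ_min = Q̇/COP_Carnot = 32.40/12.75 = 2.542 kW = 3.408 hp.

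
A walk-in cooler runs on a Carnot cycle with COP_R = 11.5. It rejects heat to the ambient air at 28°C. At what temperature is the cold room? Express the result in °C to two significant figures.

3.9 °C

For a Carnot refrigerator COP_R = T_C/(T_H − T_C), so T_C = COP·T_H/(1 + COP).
With T_H = 301.15 K, T_C = 11.5 × 301.15/12.50 = 277.06 K.
Converting, 277.06 K = 3.91°C.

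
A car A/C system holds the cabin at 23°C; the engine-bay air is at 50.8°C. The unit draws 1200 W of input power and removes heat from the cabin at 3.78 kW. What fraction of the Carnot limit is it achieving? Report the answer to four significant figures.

0.2957

Converting, Q̇_C = 3.780 kW = 3780 W, so COP_actual = Q̇_C/Ẇ = 3780/1200 = 3.150.
In absolute terms T_C = 296.15 K and T_H = 323.95 K, so ΔT = 27.80 K.
COP_Carnot = T_C/ΔT = 296.15/27.80 = 10.65.
η_II = COP_actual/COP_Carnot = 3.150/10.65 = 0.2957.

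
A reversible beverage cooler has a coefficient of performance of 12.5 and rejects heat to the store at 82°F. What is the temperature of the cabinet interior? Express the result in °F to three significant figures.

For a Carnot refrigerator COP_R = T_C/(T_H − T_C), so T_C = COP·T_H/(1 + COP).
With T_H = 300.93 K, T_C = 12.5 × 300.93/13.50 = 278.64 K.
Converting, 278.64 K = 41.88°F.

41.9 °F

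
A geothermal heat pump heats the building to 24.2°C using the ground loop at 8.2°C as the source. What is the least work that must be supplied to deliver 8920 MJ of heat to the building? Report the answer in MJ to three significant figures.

480 MJ

In absolute terms T_C = 281.35 K and T_H = 297.35 K, so ΔT = 16.00 K.
The reversible limit is COP_HP = T_H/ΔT = 18.58, so W_min = Q_H/COP = Q_H·ΔT/T_H.
W_min = 8920 × 16.00/297.35 = 480.0 MJ.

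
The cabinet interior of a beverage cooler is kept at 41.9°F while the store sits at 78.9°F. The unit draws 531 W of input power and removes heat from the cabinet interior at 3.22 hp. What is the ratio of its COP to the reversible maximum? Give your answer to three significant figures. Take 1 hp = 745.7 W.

0.334

Converting, Q̇_C = 3.220 hp = 2401 W, so COP_actual = Q̇_C/Ẇ = 2401/531.0 = 4.522.
In absolute terms T_C = 278.65 K and T_H = 299.21 K, so ΔT = 20.56 K.
COP_Carnot = T_C/ΔT = 278.65/20.56 = 13.56.
η_II = COP_actual/COP_Carnot = 4.522/13.56 = 0.3336.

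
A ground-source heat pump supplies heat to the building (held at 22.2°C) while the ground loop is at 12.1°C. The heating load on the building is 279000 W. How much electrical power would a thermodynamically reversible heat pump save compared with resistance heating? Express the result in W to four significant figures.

In absolute terms T_C = 285.25 K and T_H = 295.35 K, so ΔT = 10.10 K.
COP_Carnot = T_H/ΔT = 295.35/10.10 = 29.24.
Resistance heating needs Ẇ_res = Q̇_H = 279000 W; the reversible heat pump needs only Ẇ_hp = Q̇_H/COP = 9541 W.
Saving = 279000 − 9541 = 269500 W.

269500 W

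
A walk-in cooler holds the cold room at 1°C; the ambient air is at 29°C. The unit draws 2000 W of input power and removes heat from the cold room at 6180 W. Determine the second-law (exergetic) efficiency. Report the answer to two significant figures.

0.32

COP_actual = Q̇_C/Ẇ = 6180/2000 = 3.090.
In absolute terms T_C = 274.15 K and T_H = 302.15 K, so ΔT = 28.00 K.
COP_Carnot = T_C/ΔT = 274.15/28.00 = 9.791.
η_II = COP_actual/COP_Carnot = 3.090/9.791 = 0.3156.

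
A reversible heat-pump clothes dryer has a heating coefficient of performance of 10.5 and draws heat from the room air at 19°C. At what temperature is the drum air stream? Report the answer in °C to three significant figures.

COP_HP = T_H/(T_H − T_C) rearranges to T_H = COP·T_C/(COP − 1).
With T_C = 292.15 K, T_H = 10.5 × 292.15/9.500 = 322.90 K.
Converting, 322.90 K = 49.75°C.

49.8 °C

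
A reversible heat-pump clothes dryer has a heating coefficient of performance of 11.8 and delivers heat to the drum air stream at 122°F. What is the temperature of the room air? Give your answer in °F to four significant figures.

72.71 °F

COP_HP = T_H/(T_H − T_C) gives T_H − T_C = T_H/COP.
With T_H = 323.15 K, T_C = 323.15 × (1 − 1/11.8) = 295.76 K.
Converting, 295.76 K = 72.71°F.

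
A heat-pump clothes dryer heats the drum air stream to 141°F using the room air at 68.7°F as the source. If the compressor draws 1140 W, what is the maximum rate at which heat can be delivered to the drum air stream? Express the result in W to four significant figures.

9471 W

In absolute terms T_C = 293.54 K and T_H = 333.71 K, so ΔT = 40.17 K.
COP_Carnot = T_H/ΔT = 333.71/40.17 = 8.308.
Q̇_max = COP_Carnot × Ẇ = 8.308 × 1140 W = 9471 W.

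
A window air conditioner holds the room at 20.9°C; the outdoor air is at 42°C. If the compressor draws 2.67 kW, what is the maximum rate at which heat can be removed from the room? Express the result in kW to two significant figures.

37 kW

In absolute terms T_C = 294.05 K and T_H = 315.15 K, so ΔT = 21.10 K.
COP_Carnot = T_C/ΔT = 294.05/21.10 = 13.94.
Q̇_max = COP_Carnot × Ẇ = 13.94 × 2.670 kW = 37.21 kW.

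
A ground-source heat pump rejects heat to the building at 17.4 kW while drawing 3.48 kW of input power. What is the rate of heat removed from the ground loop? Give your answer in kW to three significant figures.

For a cyclic device the first law requires Q̇_H = Q̇_C + Ẇ.
Q̇_C = Q̇_H − Ẇ = 13.92 kW.

13.9 kW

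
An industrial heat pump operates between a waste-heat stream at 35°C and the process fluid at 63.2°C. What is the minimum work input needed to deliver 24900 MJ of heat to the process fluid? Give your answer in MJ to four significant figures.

2088 MJ

In absolute terms T_C = 308.15 K and T_H = 336.35 K, so ΔT = 28.20 K.
The reversible limit is COP_HP = T_H/ΔT = 11.93, so W_min = Q_H/COP = Q_H·ΔT/T_H.
W_min = 24900 × 28.20/336.35 = 2088 MJ.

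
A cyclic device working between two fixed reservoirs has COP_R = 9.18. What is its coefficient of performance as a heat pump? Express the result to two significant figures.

The first law on one cycle gives Q_H = Q_C + W, so Q_H/W = Q_C/W + 1.
COP_HP = COP_R + 1 = 9.18 + 1 = 10.18.

10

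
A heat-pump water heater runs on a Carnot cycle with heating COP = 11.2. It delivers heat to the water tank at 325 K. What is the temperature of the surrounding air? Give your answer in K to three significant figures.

296 K

COP_HP = T_H/(T_H − T_C) gives T_H − T_C = T_H/COP.
With T_H = 325.00 K, T_C = 325.00 × (1 − 1/11.2) = 295.98 K.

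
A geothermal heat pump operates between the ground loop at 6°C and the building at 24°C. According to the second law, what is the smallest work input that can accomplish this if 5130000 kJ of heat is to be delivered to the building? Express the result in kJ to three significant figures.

In absolute terms T_C = 279.15 K and T_H = 297.15 K, so ΔT = 18.00 K.
The reversible limit is COP_HP = T_H/ΔT = 16.51, so W_min = Q_H/COP = Q_H·ΔT/T_H.
W_min = 5130000 × 18.00/297.15 = 310800 kJ.

311000 kJ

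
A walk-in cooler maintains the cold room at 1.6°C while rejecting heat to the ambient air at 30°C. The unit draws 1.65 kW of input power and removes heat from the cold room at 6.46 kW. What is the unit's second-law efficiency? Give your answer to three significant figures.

COP_actual = Q̇_C/Ẇ = 6.460/1.650 = 3.915.
In absolute terms T_C = 274.75 K and T_H = 303.15 K, so ΔT = 28.40 K.
COP_Carnot = T_C/ΔT = 274.75/28.40 = 9.674.
η_II = COP_actual/COP_Carnot = 3.915/9.674 = 0.4047.

0.405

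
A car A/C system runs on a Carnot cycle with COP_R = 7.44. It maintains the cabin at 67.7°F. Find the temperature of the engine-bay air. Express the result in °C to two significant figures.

COP_R = T_C/(T_H − T_C) gives T_H − T_C = T_C/COP.
With T_C = 292.98 K, T_H = 292.98 × (1 + 1/7.44) = 332.36 K.
Converting, 332.36 K = 59.21°C.

59 °C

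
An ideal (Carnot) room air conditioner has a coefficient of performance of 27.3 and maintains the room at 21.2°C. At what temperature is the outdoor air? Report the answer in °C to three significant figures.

COP_R = T_C/(T_H − T_C) gives T_H − T_C = T_C/COP.
With T_C = 294.35 K, T_H = 294.35 × (1 + 1/27.3) = 305.13 K.
Converting, 305.13 K = 31.98°C.

32.0 °C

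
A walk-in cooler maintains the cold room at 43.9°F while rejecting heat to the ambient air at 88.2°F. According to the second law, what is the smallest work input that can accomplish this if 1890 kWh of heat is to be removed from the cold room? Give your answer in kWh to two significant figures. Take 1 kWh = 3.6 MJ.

In absolute terms T_C = 279.76 K and T_H = 304.37 K, so ΔT = 24.61 K.
The reversible limit is COP_R = T_C/ΔT = 11.37, so W_min = Q_C/COP = Q_C·ΔT/T_C.
W_min = 1890 × 24.61/279.76 = 166.3 kWh.

170 kWh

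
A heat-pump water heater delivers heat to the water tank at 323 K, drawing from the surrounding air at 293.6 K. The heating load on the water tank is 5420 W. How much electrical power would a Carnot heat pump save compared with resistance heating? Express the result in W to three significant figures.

The reservoir spacing is ΔT = 323 − 293.6 = 29.40 K.
COP_Carnot = T_H/ΔT = 323.00/29.40 = 10.99.
Resistance heating needs Ẇ_res = Q̇_H = 5420 W; the reversible heat pump needs only Ẇ_hp = Q̇_H/COP = 493.3 W.
Saving = 5420 − 493.3 = 4927 W.

4930 W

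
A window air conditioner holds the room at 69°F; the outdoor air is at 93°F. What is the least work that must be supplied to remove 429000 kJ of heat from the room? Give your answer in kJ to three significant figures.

In absolute terms T_C = 293.71 K and T_H = 307.04 K, so ΔT = 13.33 K.
The reversible limit is COP_R = T_C/ΔT = 22.03, so W_min = Q_C/COP = Q_C·ΔT/T_C.
W_min = 429000 × 13.33/293.71 = 19480 kJ.

19500 kJ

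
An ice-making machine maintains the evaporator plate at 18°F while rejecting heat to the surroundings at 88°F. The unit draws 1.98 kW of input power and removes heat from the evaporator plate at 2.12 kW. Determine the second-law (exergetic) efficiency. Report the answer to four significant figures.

0.1569

COP_actual = Q̇_C/Ẇ = 2.120/1.980 = 1.071.
In absolute terms T_C = 265.37 K and T_H = 304.26 K, so ΔT = 38.89 K.
COP_Carnot = T_C/ΔT = 265.37/38.89 = 6.824.
η_II = COP_actual/COP_Carnot = 1.071/6.824 = 0.1569.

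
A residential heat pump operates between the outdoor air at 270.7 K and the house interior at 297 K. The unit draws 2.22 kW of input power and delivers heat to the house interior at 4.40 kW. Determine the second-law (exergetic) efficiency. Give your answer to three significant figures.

COP_actual = Q̇_H/Ẇ = 4.400/2.220 = 1.982.
The reservoir spacing is ΔT = 297 − 270.7 = 26.30 K.
COP_Carnot = T_H/ΔT = 297.00/26.30 = 11.29.
η_II = COP_actual/COP_Carnot = 1.982/11.29 = 0.1755.

0.176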